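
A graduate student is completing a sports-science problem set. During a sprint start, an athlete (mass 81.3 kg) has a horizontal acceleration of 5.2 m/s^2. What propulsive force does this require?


Propulsive force = mass * acceleration
= 81.3 kg * 5.2 m/s^2
= 422.76 N

422.76 N


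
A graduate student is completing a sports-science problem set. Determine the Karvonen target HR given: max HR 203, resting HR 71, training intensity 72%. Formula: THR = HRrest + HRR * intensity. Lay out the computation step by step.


HRR = HRmax - HRrest = 203 - 71 = 132
THR = 71 + 132 * 0.72
= 166.04 bpm

166.04 bpm


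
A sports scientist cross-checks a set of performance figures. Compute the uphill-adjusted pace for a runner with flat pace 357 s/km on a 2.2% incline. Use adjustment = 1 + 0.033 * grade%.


Adjustment factor = 1 + 0.033 * 2.2 = 1.0726
Grade-adjusted pace = 357 * 1.0726 = 382.92 s/km

382.92 s/km


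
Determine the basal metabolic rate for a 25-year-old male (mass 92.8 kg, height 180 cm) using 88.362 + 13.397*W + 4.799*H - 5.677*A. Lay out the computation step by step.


BMR = 88.362 + 13.397*92.8 + 4.799*180 - 5.677*25
= 2053.5 kcal/day

2053.5 kcal/day


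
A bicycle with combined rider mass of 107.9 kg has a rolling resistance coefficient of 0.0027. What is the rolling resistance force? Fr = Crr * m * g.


Fr = 0.0027 * 107.9 * 9.81
= 0.29133 * 9.81
= 2.858 N

2.858 N


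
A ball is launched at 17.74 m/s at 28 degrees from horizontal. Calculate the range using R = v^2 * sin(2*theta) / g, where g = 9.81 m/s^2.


sin(2 * 28) = sin(56) = 0.829038
v^2 = 17.74^2 = 314.7076
R = 314.7076 * 0.829038 / 9.81
= 26.596 m

26.596 m


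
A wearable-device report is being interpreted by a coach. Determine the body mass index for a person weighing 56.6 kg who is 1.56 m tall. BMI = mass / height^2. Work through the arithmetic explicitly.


BMI = mass / height^2
= 56.6 / 1.56^2
= 56.6 / 2.4336
= 23.26 kg/m^2

23.26 kg/m^2


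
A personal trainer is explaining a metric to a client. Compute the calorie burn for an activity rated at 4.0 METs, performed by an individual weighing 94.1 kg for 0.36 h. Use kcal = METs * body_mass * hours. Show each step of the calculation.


Product of METs and mass = 4.0 * 94.1 = 376.4
Total kcal = 376.4 * 0.36 = 135.5 kcal

135.5 kcal


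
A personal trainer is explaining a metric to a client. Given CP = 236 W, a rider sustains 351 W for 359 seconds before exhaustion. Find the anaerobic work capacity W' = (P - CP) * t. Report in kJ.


Excess power = 351 - 236 = 115 W
Work above CP = 115 * 359 = 41285 J
W' = 41.285 kJ

41.285 kJ


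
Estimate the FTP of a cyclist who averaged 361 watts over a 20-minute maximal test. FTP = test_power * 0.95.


FTP = 361 * 0.95 = 342.95 W

342.95 W


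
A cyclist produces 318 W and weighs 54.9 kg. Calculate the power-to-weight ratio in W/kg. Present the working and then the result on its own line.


P/W = power / mass
= 318 / 54.9
= 5.792 W/kg

5.792 W/kg


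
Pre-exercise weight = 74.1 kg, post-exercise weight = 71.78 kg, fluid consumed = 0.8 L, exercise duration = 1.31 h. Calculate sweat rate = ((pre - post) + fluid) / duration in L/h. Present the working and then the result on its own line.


Weight loss = 74.1 - 71.78 = 2.32 kg (approx L)
Total sweat = 2.32 + 0.8 = 3.12 L
Sweat rate = 3.12 / 1.31 = 2.382 L/h

2.382 L/h


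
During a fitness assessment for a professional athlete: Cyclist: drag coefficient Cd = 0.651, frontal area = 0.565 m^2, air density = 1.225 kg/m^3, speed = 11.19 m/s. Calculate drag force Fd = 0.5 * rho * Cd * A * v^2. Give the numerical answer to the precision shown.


v^2 = 11.19^2 = 125.2161
Fd = 0.5 * 1.225 * 0.651 * 0.565 * 125.2161
= 28.21 N

28.21 N


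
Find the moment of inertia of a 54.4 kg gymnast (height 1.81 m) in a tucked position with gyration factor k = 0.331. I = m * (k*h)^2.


Radius of gyration = 0.331 * 1.81 = 0.59911 m
I = 54.4 * 0.59911^2
= 54.4 * 0.358933
= 19.526 kg*m^2

19.526 kg*m^2


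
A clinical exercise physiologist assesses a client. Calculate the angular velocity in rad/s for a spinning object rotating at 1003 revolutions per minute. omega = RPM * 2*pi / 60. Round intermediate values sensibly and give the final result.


omega = RPM * 2*pi / 60
= 1003 * 6.28318531 / 60
= 105.034 rad/s

105.034 rad/s


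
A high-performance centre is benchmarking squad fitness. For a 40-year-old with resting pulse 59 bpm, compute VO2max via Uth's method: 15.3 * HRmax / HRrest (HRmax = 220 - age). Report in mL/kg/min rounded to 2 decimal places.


Step 1: HRmax = 220 - 40 = 180 bpm
Step 2: Ratio = 180 / 59 = 3.0508
Step 3: VO2max = 15.3 * 3.0508 = 46.68 mL/kg/min

46.68 mL/kg/min


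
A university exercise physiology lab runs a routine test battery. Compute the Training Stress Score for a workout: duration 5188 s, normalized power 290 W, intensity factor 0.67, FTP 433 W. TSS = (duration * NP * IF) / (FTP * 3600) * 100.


Product = 5188 * 290 * 0.67 = 1008028.4
Base = 433 * 3600 = 1558800
TSS = 1008028.4 / 1558800 * 100 = 64.67

64.67 TSS


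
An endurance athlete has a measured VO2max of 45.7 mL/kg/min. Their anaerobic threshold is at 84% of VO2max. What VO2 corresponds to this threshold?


Anaerobic threshold VO2 = VO2max * 84%
= 45.7 * 0.84
= 38.39 mL/kg/min

38.39 mL/kg/min


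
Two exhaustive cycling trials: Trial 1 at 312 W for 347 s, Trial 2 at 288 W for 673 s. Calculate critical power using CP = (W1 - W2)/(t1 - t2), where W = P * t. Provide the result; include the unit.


W1 = 312 * 347 = 108264 J
W2 = 288 * 673 = 193824 J
CP = (108264 - 193824) / (347 - 673)
= -85560 / -326
= 262.45 W

262.45 W


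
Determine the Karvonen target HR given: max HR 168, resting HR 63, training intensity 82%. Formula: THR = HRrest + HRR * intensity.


HRR = HRmax - HRrest = 168 - 63 = 105
THR = 63 + 105 * 0.82
= 149.1 bpm

149.1 bpm


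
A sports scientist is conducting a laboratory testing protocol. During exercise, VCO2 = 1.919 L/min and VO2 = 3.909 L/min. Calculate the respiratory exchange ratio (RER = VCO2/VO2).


RER = VCO2 / VO2
= 1.919 / 3.909
= 0.4909

0.4909


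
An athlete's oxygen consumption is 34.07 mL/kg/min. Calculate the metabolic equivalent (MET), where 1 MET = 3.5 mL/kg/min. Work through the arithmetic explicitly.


MET = VO2 / 3.5
= 34.07 / 3.5
= 9.73 METs

9.73 METs


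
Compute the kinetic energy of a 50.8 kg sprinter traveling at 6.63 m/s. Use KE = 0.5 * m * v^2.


Velocity squared = 43.9569
KE = 0.5 * 50.8 * 43.9569 = 1116.51 J

1116.51 J


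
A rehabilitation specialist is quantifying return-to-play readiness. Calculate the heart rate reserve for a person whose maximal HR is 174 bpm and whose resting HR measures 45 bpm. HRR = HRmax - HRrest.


HRmax = 174 bpm
HRrest = 45 bpm
HRR = 174 - 45 = 129 bpm

129 bpm


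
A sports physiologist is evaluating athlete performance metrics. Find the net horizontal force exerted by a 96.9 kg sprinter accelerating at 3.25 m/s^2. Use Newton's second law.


Newton's second law: F = m * a
F = 96.9 * 3.25 = 314.93 N

314.93 N


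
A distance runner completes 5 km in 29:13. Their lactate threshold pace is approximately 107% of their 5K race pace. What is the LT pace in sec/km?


Convert to seconds: 29 min 13 s = 1753 s
Pace per km = 1753 / 5 = 350.6 s/km
LT pace = 350.6 * 1.07 = 375.14 s/km

375.14 s/km


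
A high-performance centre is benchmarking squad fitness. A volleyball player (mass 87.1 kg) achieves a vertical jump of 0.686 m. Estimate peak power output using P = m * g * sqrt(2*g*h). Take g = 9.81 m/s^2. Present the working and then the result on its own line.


2 * g * h = 2 * 9.81 * 0.686 = 13.45932
sqrt(13.45932) = 3.668695 m/s
P = 87.1 * 9.81 * 3.668695 = 3134.72 W

3134.72 W


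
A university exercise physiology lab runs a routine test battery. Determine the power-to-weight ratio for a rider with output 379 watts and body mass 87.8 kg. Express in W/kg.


P/W = 379 / 87.8 = 4.317 W/kg

4.317 W/kg


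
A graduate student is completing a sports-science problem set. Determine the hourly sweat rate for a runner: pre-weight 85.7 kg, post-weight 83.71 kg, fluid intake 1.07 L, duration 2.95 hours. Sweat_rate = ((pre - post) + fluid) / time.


Mass lost = 85.7 - 83.71 = 1.99 kg
Add fluid consumed: 1.99 + 1.07 = 3.06 L total sweat
Sweat rate = 3.06 / 2.95 = 1.037 L/h

1.037 L/h


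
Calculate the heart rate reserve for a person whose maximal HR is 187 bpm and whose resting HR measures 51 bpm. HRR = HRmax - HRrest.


HRmax = 187 bpm
HRrest = 51 bpm
HRR = 187 - 51 = 136 bpm

136 bpm


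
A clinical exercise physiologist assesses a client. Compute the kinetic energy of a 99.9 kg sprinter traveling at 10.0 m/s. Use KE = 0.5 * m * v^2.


Velocity squared = 100.0
KE = 0.5 * 99.9 * 100.0 = 4995.0 J

4995.0 J


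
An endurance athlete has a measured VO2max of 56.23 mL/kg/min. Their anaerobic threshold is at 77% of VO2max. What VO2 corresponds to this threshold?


Anaerobic threshold VO2 = VO2max * 77%
= 56.23 * 0.77
= 43.3 mL/kg/min

43.3 mL/kg/min


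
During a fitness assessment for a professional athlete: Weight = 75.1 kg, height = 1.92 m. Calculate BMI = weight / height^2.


height^2 = 1.92^2 = 3.6864
BMI = 75.1 / 3.6864 = 20.37 kg/m^2

20.37 kg/m^2


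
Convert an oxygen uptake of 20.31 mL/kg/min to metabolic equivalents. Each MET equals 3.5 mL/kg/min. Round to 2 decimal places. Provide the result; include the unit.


One MET = 3.5 mL/kg/min
Number of METs = 20.31 / 3.5
= 5.8 METs

5.8 METs


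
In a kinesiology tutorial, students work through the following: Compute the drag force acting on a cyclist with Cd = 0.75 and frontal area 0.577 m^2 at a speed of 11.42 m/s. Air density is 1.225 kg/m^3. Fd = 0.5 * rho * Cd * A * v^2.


Step 1: v^2 = 130.4164
Step 2: Fd = 0.5 * 1.225 * 0.75 * 0.577 * 130.4164
= 34.568 N

34.568 N


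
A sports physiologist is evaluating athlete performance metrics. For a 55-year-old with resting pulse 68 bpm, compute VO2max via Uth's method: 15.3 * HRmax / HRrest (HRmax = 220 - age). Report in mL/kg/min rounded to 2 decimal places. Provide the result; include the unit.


Step 1: HRmax = 220 - 55 = 165 bpm
Step 2: Ratio = 165 / 68 = 2.4265
Step 3: VO2max = 15.3 * 2.4265 = 37.13 mL/kg/min

37.13 mL/kg/min


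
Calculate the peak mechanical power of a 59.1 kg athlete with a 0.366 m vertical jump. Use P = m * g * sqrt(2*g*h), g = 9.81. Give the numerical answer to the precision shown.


First, sqrt(2gh) = sqrt(2 * 9.81 * 0.366)
= sqrt(7.18092) = 2.679724 m/s
Power = 59.1 * 9.81 * 2.679724 = 1553.63 W

1553.63 W


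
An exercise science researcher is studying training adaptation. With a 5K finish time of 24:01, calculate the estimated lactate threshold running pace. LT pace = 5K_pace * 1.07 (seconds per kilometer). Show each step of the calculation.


Race duration = 1441 s for 5 km
Average pace = 1441 / 5 = 288.2 s/km
LT pace = 288.2 * 1.07
= 308.37 s/km

308.37 s/km


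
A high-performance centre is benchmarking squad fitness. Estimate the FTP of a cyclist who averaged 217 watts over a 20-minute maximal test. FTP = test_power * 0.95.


FTP = 217 * 0.95 = 206.15 W

206.15 W


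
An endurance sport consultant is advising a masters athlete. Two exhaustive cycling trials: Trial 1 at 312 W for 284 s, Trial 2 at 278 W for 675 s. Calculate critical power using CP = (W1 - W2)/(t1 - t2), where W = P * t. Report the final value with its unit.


W1 = 312 * 284 = 88608 J
W2 = 278 * 675 = 187650 J
CP = (88608 - 187650) / (284 - 675)
= -99042 / -391
= 253.3 W

253.3 W


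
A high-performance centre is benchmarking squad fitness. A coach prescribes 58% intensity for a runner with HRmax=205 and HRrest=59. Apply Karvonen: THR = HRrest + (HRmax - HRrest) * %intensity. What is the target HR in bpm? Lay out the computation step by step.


Heart rate reserve = 205 - 59 = 146
Intensity fraction = 58 / 100 = 0.58
THR = 59 + 146 * 0.58 = 143.68 bpm

143.68 bpm


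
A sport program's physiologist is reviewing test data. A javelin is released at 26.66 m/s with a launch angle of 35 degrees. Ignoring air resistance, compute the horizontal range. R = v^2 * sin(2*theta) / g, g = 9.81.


Launch speed squared = 710.7556
sin(2 * 35 deg) = 0.939693
Range = 710.7556 * 0.939693 / 9.81
= 68.083 m

68.083 m


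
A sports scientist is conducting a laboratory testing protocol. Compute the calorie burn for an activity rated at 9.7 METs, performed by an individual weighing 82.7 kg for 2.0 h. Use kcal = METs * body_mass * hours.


Product of METs and mass = 9.7 * 82.7 = 802.19
Total kcal = 802.19 * 2.0 = 1604.38 kcal

1604.38 kcal


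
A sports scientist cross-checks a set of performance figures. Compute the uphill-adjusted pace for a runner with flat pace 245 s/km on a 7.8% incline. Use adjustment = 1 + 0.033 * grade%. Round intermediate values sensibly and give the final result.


Adjustment factor = 1 + 0.033 * 7.8 = 1.2574
Grade-adjusted pace = 245 * 1.2574 = 308.06 s/km

308.06 s/km


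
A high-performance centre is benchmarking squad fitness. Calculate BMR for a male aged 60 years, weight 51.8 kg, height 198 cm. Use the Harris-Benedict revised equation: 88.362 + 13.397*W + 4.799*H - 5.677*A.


Substituting values:
W term = 13.397 * 51.8 = 693.9646
H term = 4.799 * 198 = 950.202
A term = 5.677 * 60 = 340.62
BMR = 1391.91 kcal/day

1391.91 kcal/day


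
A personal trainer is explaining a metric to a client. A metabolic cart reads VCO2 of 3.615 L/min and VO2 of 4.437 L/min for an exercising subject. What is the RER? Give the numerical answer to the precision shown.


RER = VCO2 / VO2 = 3.615 / 4.437 = 0.8147

0.8147


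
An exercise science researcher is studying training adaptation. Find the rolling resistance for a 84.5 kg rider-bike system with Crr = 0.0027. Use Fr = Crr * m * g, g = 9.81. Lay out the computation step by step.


m * g = 84.5 * 9.81 = 828.945 N
Fr = 0.0027 * 828.945 = 2.238 N

2.238 N


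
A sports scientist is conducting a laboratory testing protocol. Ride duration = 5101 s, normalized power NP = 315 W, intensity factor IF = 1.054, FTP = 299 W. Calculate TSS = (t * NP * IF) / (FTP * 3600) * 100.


Numerator = 5101 * 315 * 1.054 = 1693583.01
Denominator = 299 * 3600 = 1076400
TSS = 1693583.01 / 1076400 * 100
= 157.34

157.34 TSS


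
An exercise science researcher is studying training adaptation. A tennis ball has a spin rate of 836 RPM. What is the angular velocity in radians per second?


Convert RPM to rad/s: multiply by 2*pi and divide by 60
omega = 836 * 2 * pi / 60
= 87.546 rad/s

87.546 rad/s


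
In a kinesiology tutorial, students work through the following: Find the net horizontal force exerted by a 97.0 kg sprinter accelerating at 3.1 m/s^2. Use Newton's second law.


Newton's second law: F = m * a
F = 97.0 * 3.1 = 300.7 N

300.7 N


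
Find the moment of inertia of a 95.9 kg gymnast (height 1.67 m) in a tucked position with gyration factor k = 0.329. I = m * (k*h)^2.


Radius of gyration = 0.329 * 1.67 = 0.54943 m
I = 95.9 * 0.54943^2
= 95.9 * 0.301873
= 28.95 kg*m^2

28.95 kg*m^2


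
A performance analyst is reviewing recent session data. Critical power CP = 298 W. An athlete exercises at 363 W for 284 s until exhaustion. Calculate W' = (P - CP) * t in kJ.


P - CP = 363 - 298 = 65 W
W' = 65 * 284 = 18460 J
= 18460 / 1000 = 18.46 kJ

18.46 kJ


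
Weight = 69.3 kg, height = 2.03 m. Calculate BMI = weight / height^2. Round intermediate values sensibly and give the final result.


height^2 = 2.03^2 = 4.1209
BMI = 69.3 / 4.1209 = 16.82 kg/m^2

16.82 kg/m^2


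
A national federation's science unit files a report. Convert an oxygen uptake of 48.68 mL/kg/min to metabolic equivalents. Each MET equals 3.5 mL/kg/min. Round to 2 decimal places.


One MET = 3.5 mL/kg/min
Number of METs = 48.68 / 3.5
= 13.91 METs

13.91 METs


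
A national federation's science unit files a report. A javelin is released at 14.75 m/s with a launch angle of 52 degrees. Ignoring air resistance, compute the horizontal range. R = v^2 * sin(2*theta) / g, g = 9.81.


Launch speed squared = 217.5625
sin(2 * 52 deg) = 0.970296
Range = 217.5625 * 0.970296 / 9.81
= 21.519 m

21.519 m


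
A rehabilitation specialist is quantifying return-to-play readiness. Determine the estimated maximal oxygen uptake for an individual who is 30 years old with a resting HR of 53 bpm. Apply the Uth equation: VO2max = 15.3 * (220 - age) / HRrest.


HRmax = 220 - 30 = 190
VO2max = 15.3 * (190 / 53)
= 15.3 * 3.5849
= 54.85 mL/kg/min

54.85 mL/kg/min


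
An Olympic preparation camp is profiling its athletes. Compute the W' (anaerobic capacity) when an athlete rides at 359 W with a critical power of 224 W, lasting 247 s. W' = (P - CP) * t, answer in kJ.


Above-CP power = 135 W
Duration = 247 s
W' = 135 * 247 = 33345 J
Convert: 33345 / 1000 = 33.345 kJ

33.345 kJ


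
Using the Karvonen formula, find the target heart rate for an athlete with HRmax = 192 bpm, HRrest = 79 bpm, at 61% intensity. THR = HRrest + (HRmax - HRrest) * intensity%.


HRR = 192 - 79 = 113
THR = 79 + 113 * 0.61
= 79 + 68.93
= 147.93 bpm

147.93 bpm


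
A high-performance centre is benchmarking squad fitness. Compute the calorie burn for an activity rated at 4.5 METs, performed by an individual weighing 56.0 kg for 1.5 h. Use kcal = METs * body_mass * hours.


Product of METs and mass = 4.5 * 56.0 = 252.0
Total kcal = 252.0 * 1.5 = 378.0 kcal

378.0 kcal


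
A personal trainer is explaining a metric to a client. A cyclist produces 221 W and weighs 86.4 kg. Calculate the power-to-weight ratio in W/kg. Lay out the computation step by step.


P/W = power / mass
= 221 / 86.4
= 2.558 W/kg

2.558 W/kg


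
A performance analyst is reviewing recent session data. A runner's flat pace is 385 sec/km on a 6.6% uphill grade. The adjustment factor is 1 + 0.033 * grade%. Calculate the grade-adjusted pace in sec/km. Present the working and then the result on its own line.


Factor = 1 + 0.033 * 6.6 = 1.2178
Adjusted pace = 385 * 1.2178
= 468.85 sec/km

468.85 s/km


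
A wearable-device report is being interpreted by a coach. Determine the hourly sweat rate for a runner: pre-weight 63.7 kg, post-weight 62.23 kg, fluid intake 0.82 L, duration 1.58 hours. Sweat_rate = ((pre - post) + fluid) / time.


Mass lost = 63.7 - 62.23 = 1.47 kg
Add fluid consumed: 1.47 + 0.82 = 2.29 L total sweat
Sweat rate = 2.29 / 1.58 = 1.449 L/h

1.449 L/h


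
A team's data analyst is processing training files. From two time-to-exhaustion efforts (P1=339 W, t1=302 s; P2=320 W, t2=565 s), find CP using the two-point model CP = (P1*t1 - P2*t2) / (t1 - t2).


Work in trial 1 = 102378 J
Work in trial 2 = 180800 J
Delta work = -78422 J
Delta time = -263 s
CP = -78422 / -263 = 298.18 W

298.18 W


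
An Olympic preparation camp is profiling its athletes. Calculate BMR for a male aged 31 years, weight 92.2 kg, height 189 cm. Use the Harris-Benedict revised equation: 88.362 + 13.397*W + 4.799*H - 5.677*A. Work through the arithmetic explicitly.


Substituting values:
W term = 13.397 * 92.2 = 1235.2034
H term = 4.799 * 189 = 907.011
A term = 5.677 * 31 = 175.987
BMR = 2054.59 kcal/day

2054.59 kcal/day


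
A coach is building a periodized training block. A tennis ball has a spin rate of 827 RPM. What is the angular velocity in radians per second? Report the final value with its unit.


Convert RPM to rad/s: multiply by 2*pi and divide by 60
omega = 827 * 2 * pi / 60
= 86.603 rad/s

86.603 rad/s


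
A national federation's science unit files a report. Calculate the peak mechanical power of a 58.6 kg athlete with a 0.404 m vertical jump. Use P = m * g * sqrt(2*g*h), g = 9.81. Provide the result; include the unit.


First, sqrt(2gh) = sqrt(2 * 9.81 * 0.404)
= sqrt(7.92648) = 2.815401 m/s
Power = 58.6 * 9.81 * 2.815401 = 1618.48 W

1618.48 W


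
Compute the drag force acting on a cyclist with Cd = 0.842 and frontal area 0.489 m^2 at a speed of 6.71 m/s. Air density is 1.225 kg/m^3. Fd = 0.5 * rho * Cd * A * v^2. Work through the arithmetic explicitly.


Step 1: v^2 = 45.0241
Step 2: Fd = 0.5 * 1.225 * 0.842 * 0.489 * 45.0241
= 11.355 N

11.355 N


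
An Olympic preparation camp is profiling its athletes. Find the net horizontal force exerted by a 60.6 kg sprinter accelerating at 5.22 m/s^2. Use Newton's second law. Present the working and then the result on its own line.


Newton's second law: F = m * a
F = 60.6 * 5.22 = 316.33 N

316.33 N


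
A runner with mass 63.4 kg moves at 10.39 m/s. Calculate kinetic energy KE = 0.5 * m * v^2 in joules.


v^2 = 10.39^2 = 107.9521
KE = 0.5 * 63.4 * 107.9521
= 3422.08 J

3422.08 J


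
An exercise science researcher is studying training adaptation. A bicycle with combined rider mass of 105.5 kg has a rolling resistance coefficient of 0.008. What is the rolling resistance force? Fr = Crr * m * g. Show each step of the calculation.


Fr = 0.008 * 105.5 * 9.81
= 0.844 * 9.81
= 8.28 N

8.28 N


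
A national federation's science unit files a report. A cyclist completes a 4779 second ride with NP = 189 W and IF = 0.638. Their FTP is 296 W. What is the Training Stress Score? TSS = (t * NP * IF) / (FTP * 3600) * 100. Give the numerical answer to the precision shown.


t * NP * IF = 4779 * 189 * 0.638 = 576261.378
FTP * 3600 = 1065600
TSS = (576261.378 / 1065600) * 100 = 54.08

54.08 TSS


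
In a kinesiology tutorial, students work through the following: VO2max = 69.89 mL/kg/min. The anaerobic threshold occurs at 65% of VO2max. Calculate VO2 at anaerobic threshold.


AT fraction = 65 / 100 = 0.65
AT VO2 = 69.89 * 0.65
= 45.43 mL/kg/min

45.43 mL/kg/min


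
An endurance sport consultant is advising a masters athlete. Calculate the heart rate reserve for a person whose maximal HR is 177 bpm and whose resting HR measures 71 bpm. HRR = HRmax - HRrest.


HRmax = 177 bpm
HRrest = 71 bpm
HRR = 177 - 71 = 106 bpm

106 bpm


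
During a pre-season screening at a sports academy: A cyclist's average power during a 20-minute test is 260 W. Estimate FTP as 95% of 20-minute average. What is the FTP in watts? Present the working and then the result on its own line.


FTP = 20-min power * 0.95
= 260 * 0.95
= 247.0 W

247.0 W


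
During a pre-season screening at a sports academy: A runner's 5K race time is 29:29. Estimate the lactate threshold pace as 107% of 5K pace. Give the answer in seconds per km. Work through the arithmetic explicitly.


Total race time = 29*60 + 29 = 1769 seconds
5K pace = 1769 / 5 = 353.8 sec/km
LT pace = 353.8 * 1.07 = 378.57 sec/km

378.57 s/km


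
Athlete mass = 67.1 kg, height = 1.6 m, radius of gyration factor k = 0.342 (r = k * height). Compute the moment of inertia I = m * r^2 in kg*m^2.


r = k * height = 0.342 * 1.6 = 0.5472 m
r^2 = 0.5472^2 = 0.299428
I = 67.1 * 0.299428 = 20.092 kg*m^2

20.092 kg*m^2


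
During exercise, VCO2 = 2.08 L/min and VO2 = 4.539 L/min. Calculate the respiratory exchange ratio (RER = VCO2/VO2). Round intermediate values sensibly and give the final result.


RER = VCO2 / VO2
= 2.08 / 4.539
= 0.4583

0.4583


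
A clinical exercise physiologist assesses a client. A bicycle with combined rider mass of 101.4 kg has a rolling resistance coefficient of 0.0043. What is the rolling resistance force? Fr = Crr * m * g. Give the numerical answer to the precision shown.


Fr = 0.0043 * 101.4 * 9.81
= 0.43602 * 9.81
= 4.277 N

4.277 N


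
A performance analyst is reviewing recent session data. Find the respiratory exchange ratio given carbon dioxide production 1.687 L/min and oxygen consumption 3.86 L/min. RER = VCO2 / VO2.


VCO2 = 1.687 L/min
VO2 = 3.86 L/min
RER = 1.687 / 3.86 = 0.437

0.437


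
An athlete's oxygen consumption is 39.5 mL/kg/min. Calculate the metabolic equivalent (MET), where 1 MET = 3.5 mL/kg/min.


MET = VO2 / 3.5
= 39.5 / 3.5
= 11.29 METs

11.29 METs


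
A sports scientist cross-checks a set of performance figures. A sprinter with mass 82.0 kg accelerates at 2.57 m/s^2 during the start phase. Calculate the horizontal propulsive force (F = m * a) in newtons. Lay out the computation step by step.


F = m * a
= 82.0 * 2.57
= 210.74 N

210.74 N


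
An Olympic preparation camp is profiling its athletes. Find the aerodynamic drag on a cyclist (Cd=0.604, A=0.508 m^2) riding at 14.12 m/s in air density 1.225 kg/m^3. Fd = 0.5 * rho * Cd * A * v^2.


Fd = 0.5 * 1.225 * 0.604 * 0.508 * 14.12^2
= 0.5 * 1.225 * 0.604 * 0.508 * 199.3744
= 37.469 N

37.469 N


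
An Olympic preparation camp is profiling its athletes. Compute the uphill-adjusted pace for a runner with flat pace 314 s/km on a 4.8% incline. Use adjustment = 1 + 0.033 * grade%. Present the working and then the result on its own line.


Adjustment factor = 1 + 0.033 * 4.8 = 1.1584
Grade-adjusted pace = 314 * 1.1584 = 363.74 s/km

363.74 s/km


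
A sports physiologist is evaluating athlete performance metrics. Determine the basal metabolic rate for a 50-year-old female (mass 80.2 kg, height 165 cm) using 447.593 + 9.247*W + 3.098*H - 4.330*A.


BMR = 447.593 + 9.247*80.2 + 3.098*165 - 4.330*50
= 1483.87 kcal/day

1483.87 kcal/day


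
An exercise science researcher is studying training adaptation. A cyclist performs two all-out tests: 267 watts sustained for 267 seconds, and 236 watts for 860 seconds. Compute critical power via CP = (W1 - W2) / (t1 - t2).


W1 = P1 * t1 = 267 * 267 = 71289 J
W2 = P2 * t2 = 236 * 860 = 202960 J
CP = (71289 - 202960) / (267 - 860)
= 222.04 W

222.04 W


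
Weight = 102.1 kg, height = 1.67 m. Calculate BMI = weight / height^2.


height^2 = 1.67^2 = 2.7889
BMI = 102.1 / 2.7889 = 36.61 kg/m^2

36.61 kg/m^2


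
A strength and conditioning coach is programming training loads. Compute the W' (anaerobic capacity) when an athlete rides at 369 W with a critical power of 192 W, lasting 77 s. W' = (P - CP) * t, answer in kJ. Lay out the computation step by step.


Above-CP power = 177 W
Duration = 77 s
W' = 177 * 77 = 13629 J
Convert: 13629 / 1000 = 13.629 kJ

13.629 kJ


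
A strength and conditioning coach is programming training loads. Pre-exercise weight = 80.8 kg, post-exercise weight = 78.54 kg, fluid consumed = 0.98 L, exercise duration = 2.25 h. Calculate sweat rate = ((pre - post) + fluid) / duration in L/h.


Weight loss = 80.8 - 78.54 = 2.26 kg (approx L)
Total sweat = 2.26 + 0.98 = 3.24 L
Sweat rate = 3.24 / 2.25 = 1.44 L/h

1.44 L/h


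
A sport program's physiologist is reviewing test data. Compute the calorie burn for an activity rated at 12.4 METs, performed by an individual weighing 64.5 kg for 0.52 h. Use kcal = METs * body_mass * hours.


Product of METs and mass = 12.4 * 64.5 = 799.8
Total kcal = 799.8 * 0.52 = 415.9 kcal

415.9 kcal


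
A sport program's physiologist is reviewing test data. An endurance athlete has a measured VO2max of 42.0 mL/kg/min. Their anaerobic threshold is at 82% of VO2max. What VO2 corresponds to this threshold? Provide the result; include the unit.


Anaerobic threshold VO2 = VO2max * 82%
= 42.0 * 0.82
= 34.44 mL/kg/min

34.44 mL/kg/min


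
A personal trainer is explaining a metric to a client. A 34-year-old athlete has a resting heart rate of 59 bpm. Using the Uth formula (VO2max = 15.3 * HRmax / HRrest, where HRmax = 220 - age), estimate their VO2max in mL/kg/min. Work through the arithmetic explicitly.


HRmax = 220 - 34 = 186 bpm
Ratio = HRmax / HRrest = 186 / 59 = 3.1525
VO2max = 15.3 * 3.1525 = 48.23 mL/kg/min

48.23 mL/kg/min


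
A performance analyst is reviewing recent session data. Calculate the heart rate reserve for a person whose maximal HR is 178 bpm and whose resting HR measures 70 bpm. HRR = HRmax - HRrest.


HRmax = 178 bpm
HRrest = 70 bpm
HRR = 178 - 70 = 108 bpm

108 bpm


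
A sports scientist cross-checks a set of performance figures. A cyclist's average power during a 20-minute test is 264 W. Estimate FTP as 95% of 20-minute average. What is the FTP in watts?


FTP = 20-min power * 0.95
= 264 * 0.95
= 250.8 W

250.8 W


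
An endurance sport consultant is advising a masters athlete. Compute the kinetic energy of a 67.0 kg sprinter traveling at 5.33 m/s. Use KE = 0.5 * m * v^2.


Velocity squared = 28.4089
KE = 0.5 * 67.0 * 28.4089 = 951.7 J

951.7 J


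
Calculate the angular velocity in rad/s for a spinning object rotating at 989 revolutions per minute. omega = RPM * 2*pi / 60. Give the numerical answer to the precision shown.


omega = RPM * 2*pi / 60
= 989 * 6.28318531 / 60
= 103.568 rad/s

103.568 rad/s


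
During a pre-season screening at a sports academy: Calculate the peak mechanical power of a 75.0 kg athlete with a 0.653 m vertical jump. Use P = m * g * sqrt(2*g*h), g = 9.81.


First, sqrt(2gh) = sqrt(2 * 9.81 * 0.653)
= sqrt(12.81186) = 3.579366 m/s
Power = 75.0 * 9.81 * 3.579366 = 2633.52 W

2633.52 W


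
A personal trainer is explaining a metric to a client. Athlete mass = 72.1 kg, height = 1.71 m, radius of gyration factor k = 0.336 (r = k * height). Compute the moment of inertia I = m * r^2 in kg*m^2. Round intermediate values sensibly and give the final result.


r = k * height = 0.336 * 1.71 = 0.57456 m
r^2 = 0.57456^2 = 0.330119
I = 72.1 * 0.330119 = 23.802 kg*m^2

23.802 kg*m^2


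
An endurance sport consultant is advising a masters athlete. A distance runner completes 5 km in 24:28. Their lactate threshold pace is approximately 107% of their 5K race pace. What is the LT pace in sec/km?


Convert to seconds: 24 min 28 s = 1468 s
Pace per km = 1468 / 5 = 293.6 s/km
LT pace = 293.6 * 1.07 = 314.15 s/km

314.15 s/km


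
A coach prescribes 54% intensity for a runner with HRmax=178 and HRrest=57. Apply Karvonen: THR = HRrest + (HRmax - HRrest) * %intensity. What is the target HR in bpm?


Heart rate reserve = 178 - 57 = 121
Intensity fraction = 54 / 100 = 0.54
THR = 57 + 121 * 0.54 = 122.34 bpm

122.34 bpm


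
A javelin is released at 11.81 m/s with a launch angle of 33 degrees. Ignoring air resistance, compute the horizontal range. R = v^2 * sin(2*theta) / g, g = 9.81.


Launch speed squared = 139.4761
sin(2 * 33 deg) = 0.913545
Range = 139.4761 * 0.913545 / 9.81
= 12.989 m

12.989 m


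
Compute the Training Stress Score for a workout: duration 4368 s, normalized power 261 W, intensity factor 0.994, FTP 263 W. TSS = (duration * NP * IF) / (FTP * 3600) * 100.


Product = 4368 * 261 * 0.994 = 1133207.712
Base = 263 * 3600 = 946800
TSS = 1133207.712 / 946800 * 100 = 119.69

119.69 TSS


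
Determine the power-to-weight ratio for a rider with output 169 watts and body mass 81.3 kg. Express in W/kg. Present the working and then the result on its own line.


P/W = 169 / 81.3 = 2.079 W/kg

2.079 W/kg


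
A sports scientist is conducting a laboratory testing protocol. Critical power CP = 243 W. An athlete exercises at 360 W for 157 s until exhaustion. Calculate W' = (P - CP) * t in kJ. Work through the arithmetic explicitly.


P - CP = 360 - 243 = 117 W
W' = 117 * 157 = 18369 J
= 18369 / 1000 = 18.369 kJ

18.369 kJ


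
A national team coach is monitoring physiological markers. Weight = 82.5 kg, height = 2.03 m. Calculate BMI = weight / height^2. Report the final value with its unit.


height^2 = 2.03^2 = 4.1209
BMI = 82.5 / 4.1209 = 20.02 kg/m^2

20.02 kg/m^2


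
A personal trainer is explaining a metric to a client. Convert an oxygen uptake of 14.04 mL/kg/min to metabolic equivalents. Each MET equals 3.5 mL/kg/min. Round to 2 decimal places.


One MET = 3.5 mL/kg/min
Number of METs = 14.04 / 3.5
= 4.01 METs

4.01 METs


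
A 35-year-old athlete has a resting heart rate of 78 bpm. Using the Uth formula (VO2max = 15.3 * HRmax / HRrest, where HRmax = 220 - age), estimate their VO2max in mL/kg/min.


HRmax = 220 - 35 = 185 bpm
Ratio = HRmax / HRrest = 185 / 78 = 2.3718
VO2max = 15.3 * 2.3718 = 36.29 mL/kg/min

36.29 mL/kg/min


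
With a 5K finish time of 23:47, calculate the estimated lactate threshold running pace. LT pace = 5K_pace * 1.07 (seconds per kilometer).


Race duration = 1427 s for 5 km
Average pace = 1427 / 5 = 285.4 s/km
LT pace = 285.4 * 1.07
= 305.38 s/km

305.38 s/km


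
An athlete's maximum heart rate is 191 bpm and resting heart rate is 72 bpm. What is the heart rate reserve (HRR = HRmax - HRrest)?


HRR = HRmax - HRrest
= 191 - 72
= 119 bpm

119 bpm


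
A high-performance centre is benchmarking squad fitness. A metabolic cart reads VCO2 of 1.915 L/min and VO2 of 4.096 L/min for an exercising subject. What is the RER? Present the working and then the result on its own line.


RER = VCO2 / VO2 = 1.915 / 4.096 = 0.4675

0.4675


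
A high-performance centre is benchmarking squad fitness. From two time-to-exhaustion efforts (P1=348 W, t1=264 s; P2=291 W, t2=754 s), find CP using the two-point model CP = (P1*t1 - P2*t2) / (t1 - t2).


Work in trial 1 = 91872 J
Work in trial 2 = 219414 J
Delta work = -127542 J
Delta time = -490 s
CP = -127542 / -490 = 260.29 W

260.29 W


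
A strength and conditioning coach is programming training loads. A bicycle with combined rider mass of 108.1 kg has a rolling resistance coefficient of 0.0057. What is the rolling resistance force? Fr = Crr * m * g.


Fr = 0.0057 * 108.1 * 9.81
= 0.61617 * 9.81
= 6.045 N

6.045 N


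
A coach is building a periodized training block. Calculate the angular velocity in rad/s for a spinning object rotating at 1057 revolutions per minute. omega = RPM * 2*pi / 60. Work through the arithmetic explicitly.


omega = RPM * 2*pi / 60
= 1057 * 6.28318531 / 60
= 110.689 rad/s

110.689 rad/s


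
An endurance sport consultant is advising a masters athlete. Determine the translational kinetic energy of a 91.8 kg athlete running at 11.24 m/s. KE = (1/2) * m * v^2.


KE = 0.5 * m * v^2
= 0.5 * 91.8 * 11.24^2
= 0.5 * 91.8 * 126.3376
= 5798.9 J

5798.9 J


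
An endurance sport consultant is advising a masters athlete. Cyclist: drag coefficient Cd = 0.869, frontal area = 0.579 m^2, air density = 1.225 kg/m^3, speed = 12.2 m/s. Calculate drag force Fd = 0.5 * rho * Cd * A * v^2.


v^2 = 12.2^2 = 148.84
Fd = 0.5 * 1.225 * 0.869 * 0.579 * 148.84
= 45.87 N

45.87 N


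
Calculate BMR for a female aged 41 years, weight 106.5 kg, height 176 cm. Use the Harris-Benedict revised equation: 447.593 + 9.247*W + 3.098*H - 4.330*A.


Substituting values:
W term = 9.247 * 106.5 = 984.8055
H term = 3.098 * 176 = 545.248
A term = 4.330 * 41 = 177.53
BMR = 1800.12 kcal/day

1800.12 kcal/day


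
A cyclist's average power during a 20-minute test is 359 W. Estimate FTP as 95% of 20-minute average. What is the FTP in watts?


FTP = 20-min power * 0.95
= 359 * 0.95
= 341.05 W

341.05 W


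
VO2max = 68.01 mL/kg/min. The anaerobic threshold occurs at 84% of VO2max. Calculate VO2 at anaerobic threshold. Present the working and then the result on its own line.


AT fraction = 84 / 100 = 0.84
AT VO2 = 68.01 * 0.84
= 57.13 mL/kg/min

57.13 mL/kg/min


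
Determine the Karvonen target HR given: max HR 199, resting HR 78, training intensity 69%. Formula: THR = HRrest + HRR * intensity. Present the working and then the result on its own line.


HRR = HRmax - HRrest = 199 - 78 = 121
THR = 78 + 121 * 0.69
= 161.49 bpm

161.49 bpm


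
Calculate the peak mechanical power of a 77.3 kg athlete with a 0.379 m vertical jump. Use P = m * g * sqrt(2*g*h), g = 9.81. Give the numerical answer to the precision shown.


First, sqrt(2gh) = sqrt(2 * 9.81 * 0.379)
= sqrt(7.43598) = 2.726899 m/s
Power = 77.3 * 9.81 * 2.726899 = 2067.84 W

2067.84 W


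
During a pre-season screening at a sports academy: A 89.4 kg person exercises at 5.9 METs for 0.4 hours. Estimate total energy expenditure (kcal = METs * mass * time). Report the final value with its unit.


Energy = METs * mass(kg) * time(h)
= 5.9 * 89.4 * 0.4
= 210.98 kcal

210.98 kcal


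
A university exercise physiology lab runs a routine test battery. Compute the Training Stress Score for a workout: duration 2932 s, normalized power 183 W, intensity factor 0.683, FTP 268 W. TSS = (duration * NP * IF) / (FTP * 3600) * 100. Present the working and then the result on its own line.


Product = 2932 * 183 * 0.683 = 366467.748
Base = 268 * 3600 = 964800
TSS = 366467.748 / 964800 * 100 = 37.98

37.98 TSS


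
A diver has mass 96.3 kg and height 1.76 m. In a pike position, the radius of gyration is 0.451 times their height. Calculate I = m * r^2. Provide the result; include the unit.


r = 0.451 * 1.76 = 0.79376 m
I = m * r^2 = 96.3 * 0.630055 = 60.674 kg*m^2

60.674 kg*m^2


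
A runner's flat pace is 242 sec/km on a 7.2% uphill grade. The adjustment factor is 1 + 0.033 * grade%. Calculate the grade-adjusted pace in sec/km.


Factor = 1 + 0.033 * 7.2 = 1.2376
Adjusted pace = 242 * 1.2376
= 299.5 sec/km

299.5 s/km


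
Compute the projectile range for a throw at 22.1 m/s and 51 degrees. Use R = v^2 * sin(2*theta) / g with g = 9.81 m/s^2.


Two times the angle = 102 degrees
sin(102) = 0.978148
R = 488.41 * 0.978148 / 9.81 = 48.699 m

48.699 m


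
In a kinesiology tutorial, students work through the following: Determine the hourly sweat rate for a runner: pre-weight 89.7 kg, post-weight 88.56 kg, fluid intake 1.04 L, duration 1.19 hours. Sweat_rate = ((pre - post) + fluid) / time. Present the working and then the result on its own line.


Mass lost = 89.7 - 88.56 = 1.14 kg
Add fluid consumed: 1.14 + 1.04 = 2.18 L total sweat
Sweat rate = 2.18 / 1.19 = 1.832 L/h

1.832 L/h


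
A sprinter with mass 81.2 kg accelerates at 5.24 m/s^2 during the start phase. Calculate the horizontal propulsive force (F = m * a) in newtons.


F = m * a
= 81.2 * 5.24
= 425.49 N

425.49 N


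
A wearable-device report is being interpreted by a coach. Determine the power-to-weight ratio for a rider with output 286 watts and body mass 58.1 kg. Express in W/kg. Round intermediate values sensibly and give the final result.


P/W = 286 / 58.1 = 4.923 W/kg

4.923 W/kg


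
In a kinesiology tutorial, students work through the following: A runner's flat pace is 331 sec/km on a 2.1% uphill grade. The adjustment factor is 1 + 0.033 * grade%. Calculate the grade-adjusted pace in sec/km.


Factor = 1 + 0.033 * 2.1 = 1.0693
Adjusted pace = 331 * 1.0693
= 353.94 sec/km

353.94 s/km


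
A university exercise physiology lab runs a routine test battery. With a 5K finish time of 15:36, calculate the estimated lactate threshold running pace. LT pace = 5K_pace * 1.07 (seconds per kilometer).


Race duration = 936 s for 5 km
Average pace = 936 / 5 = 187.2 s/km
LT pace = 187.2 * 1.07
= 200.3 s/km

200.3 s/km


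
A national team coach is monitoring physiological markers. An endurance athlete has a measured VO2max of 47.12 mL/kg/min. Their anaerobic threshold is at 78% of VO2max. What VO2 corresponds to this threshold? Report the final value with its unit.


Anaerobic threshold VO2 = VO2max * 78%
= 47.12 * 0.78
= 36.75 mL/kg/min

36.75 mL/kg/min


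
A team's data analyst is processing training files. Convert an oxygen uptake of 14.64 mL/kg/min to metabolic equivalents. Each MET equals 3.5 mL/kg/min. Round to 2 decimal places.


One MET = 3.5 mL/kg/min
Number of METs = 14.64 / 3.5
= 4.18 METs

4.18 METs


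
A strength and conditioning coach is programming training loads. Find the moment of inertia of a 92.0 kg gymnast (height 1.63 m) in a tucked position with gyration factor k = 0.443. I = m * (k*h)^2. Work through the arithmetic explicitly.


Radius of gyration = 0.443 * 1.63 = 0.72209 m
I = 92.0 * 0.72209^2
= 92.0 * 0.521414
= 47.97 kg*m^2

47.97 kg*m^2


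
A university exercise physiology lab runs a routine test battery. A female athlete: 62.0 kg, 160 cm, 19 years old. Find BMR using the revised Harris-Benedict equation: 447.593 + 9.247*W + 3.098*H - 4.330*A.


Intercept = 447.593
Weight contribution = 9.247 * 62.0 = 573.314
Height contribution = 3.098 * 160 = 495.68
Age contribution = 4.33 * 19 = 82.27
BMR = 447.593 + 573.314 + 495.68 - 82.27
= 1434.32 kcal/day

1434.32 kcal/day
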